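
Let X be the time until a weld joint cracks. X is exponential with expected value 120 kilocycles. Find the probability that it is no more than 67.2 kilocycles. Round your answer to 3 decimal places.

0.429

The rate is λ = 1/120 = 0.00833333 per kilocycle.
P(X ≤ 67.2) = 1 − e^(−λ·67.2) = 1 − e^(−0.56) ≈ 0.429.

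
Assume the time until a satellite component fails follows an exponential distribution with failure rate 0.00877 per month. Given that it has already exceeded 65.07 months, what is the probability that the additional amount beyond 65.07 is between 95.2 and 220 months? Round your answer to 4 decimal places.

0.2887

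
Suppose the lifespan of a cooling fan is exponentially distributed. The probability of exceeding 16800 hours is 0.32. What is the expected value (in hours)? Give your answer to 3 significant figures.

14700

e^(−λ·16800) = 0.32 ⇒ λ = −ln(0.32)/16800 = 0.0000678235.
Mean = 1/λ = 14744.2 hours.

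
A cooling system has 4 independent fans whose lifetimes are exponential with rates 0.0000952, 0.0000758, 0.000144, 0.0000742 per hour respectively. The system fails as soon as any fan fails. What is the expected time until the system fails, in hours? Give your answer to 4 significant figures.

The time to first failure is exponential with rate Σλ = 0.0000952 + 0.0000758 + 0.000144 + 0.0000742 = 0.0003892.
E[min] = 1/Σλ = 1/0.0003892 = 2569.37 hours.

2569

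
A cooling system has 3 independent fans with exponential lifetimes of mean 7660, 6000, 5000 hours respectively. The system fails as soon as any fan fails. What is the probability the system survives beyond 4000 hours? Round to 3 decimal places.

0.137

The first failure time is exponential with rate Σλ_i = 1/7660 + 1/6000 + 1/5000 = 0.000497215 per hour.
P(min > 4000) = e^(−0.000497215·4000) = e^(−1.9889) ≈ 0.137.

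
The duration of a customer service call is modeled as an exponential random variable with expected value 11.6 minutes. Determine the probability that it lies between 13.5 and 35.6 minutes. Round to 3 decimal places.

0.266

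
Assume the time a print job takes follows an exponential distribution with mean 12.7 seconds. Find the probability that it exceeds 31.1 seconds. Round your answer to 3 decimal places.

0.086

The rate is λ = 1/12.7 = 0.0787402 per second.
P(X > 31.1) = e^(−λ·31.1) = e^(−2.4488) ≈ 0.086.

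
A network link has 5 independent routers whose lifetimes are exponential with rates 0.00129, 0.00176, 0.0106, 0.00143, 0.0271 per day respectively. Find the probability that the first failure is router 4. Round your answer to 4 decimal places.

0.0339

The time to first failure is exponential with rate Σλ = 0.00129 + 0.00176 + 0.0106 + 0.00143 + 0.0271 = 0.04218.
P(router 4 first) = λ_4/Σλ = 0.00143/0.04218 ≈ 0.0339.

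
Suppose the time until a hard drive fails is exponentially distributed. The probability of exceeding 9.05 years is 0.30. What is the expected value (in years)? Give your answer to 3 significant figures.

7.52

e^(−λ·9.05) = 0.30 ⇒ λ = −ln(0.30)/9.05 = 0.133036.
Mean = 1/λ = 7.51678 years.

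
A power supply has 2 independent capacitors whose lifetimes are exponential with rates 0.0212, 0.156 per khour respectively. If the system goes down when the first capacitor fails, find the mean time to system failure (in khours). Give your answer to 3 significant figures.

The time to first failure is exponential with rate Σλ = 0.0212 + 0.156 = 0.1772.
E[min] = 1/Σλ = 1/0.1772 = 5.64334 khours.

5.64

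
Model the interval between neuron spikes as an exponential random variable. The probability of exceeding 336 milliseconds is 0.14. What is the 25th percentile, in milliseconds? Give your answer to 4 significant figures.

e^(−λ·336) = 0.14 ⇒ λ = −ln(0.14)/336 = 0.00585153.
25th percentile: 1 − e^(−λt) = 0.25, t = −ln(0.75)/λ = 49.1636 milliseconds.

49.16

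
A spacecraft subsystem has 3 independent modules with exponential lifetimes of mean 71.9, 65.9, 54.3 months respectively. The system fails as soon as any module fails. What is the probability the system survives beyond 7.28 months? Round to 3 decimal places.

The first failure time is exponential with rate Σλ_i = 1/71.9 + 1/65.9 + 1/54.3 = 0.0474989 per month.
P(min > 7.28) = e^(−0.0474989·7.28) = e^(−0.34579) ≈ 0.708.

0.708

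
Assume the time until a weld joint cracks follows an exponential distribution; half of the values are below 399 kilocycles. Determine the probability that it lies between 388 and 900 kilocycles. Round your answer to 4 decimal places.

For an exponential, median = ln(2)/λ, so λ = ln 2 / 399 = 0.00173721 per kilocycle.
P(388 < X < 900) = e^(−λ·388) − e^(−λ·900) = 0.50965 − 0.20940 ≈ 0.3002.

0.3002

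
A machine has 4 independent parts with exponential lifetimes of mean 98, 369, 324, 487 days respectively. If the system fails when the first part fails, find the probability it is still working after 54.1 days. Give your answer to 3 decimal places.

0.377

The first failure time is exponential with rate Σλ_i = 1/98 + 1/369 + 1/324 + 1/487 = 0.0180539 per day.
P(min > 54.1) = e^(−0.0180539·54.1) = e^(−0.97672) ≈ 0.377.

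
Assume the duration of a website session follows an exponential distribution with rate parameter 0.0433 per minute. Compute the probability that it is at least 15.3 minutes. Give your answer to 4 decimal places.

P(X > 15.3) = e^(−λ·15.3) = e^(−0.66249) ≈ 0.5156.

0.5156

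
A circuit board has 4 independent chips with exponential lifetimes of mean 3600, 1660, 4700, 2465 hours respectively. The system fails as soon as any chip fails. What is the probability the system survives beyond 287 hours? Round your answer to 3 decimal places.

0.650

The first failure time is exponential with rate Σλ_i = 1/3600 + 1/1660 + 1/4700 + 1/2465 = 0.00149863 per hour.
P(min > 287) = e^(−0.00149863·287) = e^(−0.43011) ≈ 0.650.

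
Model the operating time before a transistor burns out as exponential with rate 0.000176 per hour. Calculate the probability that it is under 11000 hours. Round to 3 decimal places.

0.856

P(X ≤ 11000) = 1 − e^(−λ·11000) = 1 − e^(−1.936) ≈ 0.856.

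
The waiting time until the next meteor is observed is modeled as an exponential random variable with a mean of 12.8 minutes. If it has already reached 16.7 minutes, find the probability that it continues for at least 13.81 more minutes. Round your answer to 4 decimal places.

The rate is λ = 1/12.8 = 0.078125 per minute.
P(X > s+t | X > s) = e^(−λ(s+t))/e^(−λs) = e^(−λt), independent of s = 16.7.
P(X > 13.81) = e^(−1.0789) ≈ 0.3400.

0.3400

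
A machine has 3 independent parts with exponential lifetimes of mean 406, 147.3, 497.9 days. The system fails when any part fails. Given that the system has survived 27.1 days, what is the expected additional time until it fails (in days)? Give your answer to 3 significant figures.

88.8

First-failure rate Σλ = 1/406 + 1/147.3 + 1/497.9 = 0.0112604.
By memorylessness the expected residual is 1/Σλ = 88.8071 days, regardless of the 27.1 already elapsed.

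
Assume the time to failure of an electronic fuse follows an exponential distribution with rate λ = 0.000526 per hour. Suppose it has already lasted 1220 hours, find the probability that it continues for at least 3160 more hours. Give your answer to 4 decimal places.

0.1897

P(X > s+t | X > s) = e^(−λ(s+t))/e^(−λs) = e^(−λt), independent of s = 1220.
P(X > 3160) = e^(−1.6622) ≈ 0.1897.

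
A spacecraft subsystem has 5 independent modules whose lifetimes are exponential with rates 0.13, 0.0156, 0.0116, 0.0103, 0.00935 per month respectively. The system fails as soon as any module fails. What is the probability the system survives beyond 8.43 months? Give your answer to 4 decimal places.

The time to first failure is exponential with rate Σλ = 0.13 + 0.0156 + 0.0116 + 0.0103 + 0.00935 = 0.17685.
P(min > 8.43) = e^(−0.17685·8.43) = e^(−1.4908) ≈ 0.2252.

0.2252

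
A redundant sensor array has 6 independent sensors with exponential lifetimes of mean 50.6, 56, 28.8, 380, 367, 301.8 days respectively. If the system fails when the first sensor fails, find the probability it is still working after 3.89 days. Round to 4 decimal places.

The first failure time is exponential with rate Σλ_i = 1/50.6 + 1/56 + 1/28.8 + 1/380 + 1/367 + 1/301.8 = 0.081012 per day.
P(min > 3.89) = e^(−0.081012·3.89) = e^(−0.31514) ≈ 0.7297.

0.7297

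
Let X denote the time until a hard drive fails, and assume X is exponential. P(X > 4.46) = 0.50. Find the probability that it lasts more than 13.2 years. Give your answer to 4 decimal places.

e^(−λ·4.46) = 0.50 ⇒ λ = −ln(0.50)/4.46 = 0.155414.
P(X > 13.2) = e^(−0.155414·13.2) = e^(−2.0515) ≈ 0.1285.

0.1285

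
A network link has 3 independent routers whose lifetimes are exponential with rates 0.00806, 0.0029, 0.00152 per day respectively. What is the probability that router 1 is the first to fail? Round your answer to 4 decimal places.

The time to first failure is exponential with rate Σλ = 0.00806 + 0.0029 + 0.00152 = 0.01248.
P(router 1 first) = λ_1/Σλ = 0.00806/0.01248 ≈ 0.6458.

0.6458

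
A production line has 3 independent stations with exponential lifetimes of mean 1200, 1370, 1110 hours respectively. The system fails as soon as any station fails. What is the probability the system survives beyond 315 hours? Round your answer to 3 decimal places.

The first failure time is exponential with rate Σλ_i = 1/1200 + 1/1370 + 1/1110 = 0.00246416 per hour.
P(min > 315) = e^(−0.00246416·315) = e^(−0.77621) ≈ 0.460.

0.460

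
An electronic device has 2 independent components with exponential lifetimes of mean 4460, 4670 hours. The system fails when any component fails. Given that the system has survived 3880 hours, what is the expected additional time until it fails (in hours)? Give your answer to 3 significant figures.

First-failure rate Σλ = 1/4460 + 1/4670 = 0.000438348.
By memorylessness the expected residual is 1/Σλ = 2281.29 hours, regardless of the 3880 already elapsed.

2280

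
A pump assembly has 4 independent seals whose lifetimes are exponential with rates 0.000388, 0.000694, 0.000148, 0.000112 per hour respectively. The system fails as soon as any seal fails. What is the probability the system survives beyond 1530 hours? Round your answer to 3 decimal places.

The time to first failure is exponential with rate Σλ = 0.000388 + 0.000694 + 0.000148 + 0.000112 = 0.001342.
P(min > 1530) = e^(−0.001342·1530) = e^(−2.0533) ≈ 0.128.

0.128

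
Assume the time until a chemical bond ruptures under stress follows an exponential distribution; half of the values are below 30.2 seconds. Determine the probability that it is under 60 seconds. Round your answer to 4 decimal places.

0.7477

For an exponential, median = ln(2)/λ, so λ = ln 2 / 30.2 = 0.0229519 per second.
P(X ≤ 60) = 1 − e^(−λ·60) = 1 − e^(−1.3771) ≈ 0.7477.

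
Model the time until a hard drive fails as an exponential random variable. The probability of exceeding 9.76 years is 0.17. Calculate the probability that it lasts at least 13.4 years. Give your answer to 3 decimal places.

e^(−λ·9.76) = 0.17 ⇒ λ = −ln(0.17)/9.76 = 0.181553.
P(X > 13.4) = e^(−0.181553·13.4) = e^(−2.4328) ≈ 0.088.

0.088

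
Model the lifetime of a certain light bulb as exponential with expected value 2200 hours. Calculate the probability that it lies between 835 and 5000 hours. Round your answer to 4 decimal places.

0.5811

The rate is λ = 1/2200 = 0.000454545 per hour.
P(835 < X < 5000) = e^(−λ·835) − e^(−λ·5000) = 0.68417 − 0.10303 ≈ 0.5811.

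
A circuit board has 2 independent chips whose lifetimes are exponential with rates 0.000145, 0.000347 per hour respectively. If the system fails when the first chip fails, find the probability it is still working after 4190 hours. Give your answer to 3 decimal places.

The time to first failure is exponential with rate Σλ = 0.000145 + 0.000347 = 0.000492.
P(min > 4190) = e^(−0.000492·4190) = e^(−2.0615) ≈ 0.127.

0.127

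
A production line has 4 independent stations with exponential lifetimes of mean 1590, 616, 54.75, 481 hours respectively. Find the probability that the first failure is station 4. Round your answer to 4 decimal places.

0.0920

Rates: λ_i = 1/mean_i → 0.000628931, 0.00162338, 0.0182648, 0.002079; Σλ = 0.0225961.
P(station 4 first) = λ_4/Σλ = 0.002079/0.0225961 ≈ 0.0920.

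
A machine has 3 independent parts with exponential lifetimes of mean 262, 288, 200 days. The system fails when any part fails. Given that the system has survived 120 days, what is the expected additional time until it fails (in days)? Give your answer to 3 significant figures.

81.4

First-failure rate Σλ = 1/262 + 1/288 + 1/200 = 0.012289.
By memorylessness the expected residual is 1/Σλ = 81.3735 days, regardless of the 120 already elapsed.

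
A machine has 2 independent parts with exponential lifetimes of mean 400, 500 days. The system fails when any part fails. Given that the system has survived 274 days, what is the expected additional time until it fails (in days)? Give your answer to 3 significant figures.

First-failure rate Σλ = 1/400 + 1/500 = 0.0045.
By memorylessness the expected residual is 1/Σλ = 222.222 days, regardless of the 274 already elapsed.

222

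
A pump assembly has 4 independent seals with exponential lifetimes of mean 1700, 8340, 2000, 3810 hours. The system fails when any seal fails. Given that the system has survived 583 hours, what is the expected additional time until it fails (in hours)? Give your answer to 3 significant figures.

680

First-failure rate Σλ = 1/1700 + 1/8340 + 1/2000 + 1/3810 = 0.00147061.
By memorylessness the expected residual is 1/Σλ = 679.992 hours, regardless of the 583 already elapsed.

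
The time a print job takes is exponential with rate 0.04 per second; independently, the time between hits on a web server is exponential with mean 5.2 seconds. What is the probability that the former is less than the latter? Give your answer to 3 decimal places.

0.172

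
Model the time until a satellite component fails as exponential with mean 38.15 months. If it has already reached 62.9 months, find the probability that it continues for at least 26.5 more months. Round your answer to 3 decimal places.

0.499

The rate is λ = 1/38.15 = 0.0262123 per month.
The exponential is memoryless, so the remaining time is again Exp(λ): the condition X > 62.9 is irrelevant.
P(X > 26.5) = e^(−0.69463) ≈ 0.499.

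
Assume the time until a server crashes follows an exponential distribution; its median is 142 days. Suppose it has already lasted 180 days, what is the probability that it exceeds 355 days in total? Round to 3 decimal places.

For an exponential, median = ln(2)/λ, so λ = ln 2 / 142 = 0.00488132 per day.
P(X > s+t | X > s) = e^(−λ(s+t))/e^(−λs) = e^(−λt), independent of s = 180.
P(X > 175) = e^(−0.85423) ≈ 0.426.

0.426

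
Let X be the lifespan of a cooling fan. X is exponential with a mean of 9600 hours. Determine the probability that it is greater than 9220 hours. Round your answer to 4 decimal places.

0.3827

The rate is λ = 1/9600 = 0.000104167 per hour.
P(X > 9220) = e^(−λ·9220) = e^(−0.96042) ≈ 0.3827.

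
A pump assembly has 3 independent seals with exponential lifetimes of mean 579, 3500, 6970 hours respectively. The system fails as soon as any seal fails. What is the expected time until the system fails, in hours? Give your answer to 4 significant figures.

The first failure time is exponential with rate Σλ_i = 1/579 + 1/3500 + 1/6970 = 0.0021563 per hour.
E[min] = 1/Σλ = 1/0.0021563 = 463.757 hours.

463.8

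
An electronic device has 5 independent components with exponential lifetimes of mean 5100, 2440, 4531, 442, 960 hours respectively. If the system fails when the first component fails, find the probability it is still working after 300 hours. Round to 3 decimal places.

0.290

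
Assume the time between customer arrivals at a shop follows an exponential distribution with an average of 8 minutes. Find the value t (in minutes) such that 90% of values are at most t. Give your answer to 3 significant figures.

The rate is λ = 1/8 = 0.125 per minute.
Set 1 − e^(−λt) = 0.9, so t = −ln(0.1)/λ = 2.3026/0.125 ≈ 18.4207 minutes.

18.4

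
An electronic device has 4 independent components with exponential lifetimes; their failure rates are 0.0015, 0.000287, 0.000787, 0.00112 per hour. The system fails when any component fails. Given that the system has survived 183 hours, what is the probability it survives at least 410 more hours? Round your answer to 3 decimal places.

0.220

Time to first failure ~ Exp(Σλ) with Σλ = 0.003694.
By memorylessness, P(T > 183+410 | T > 183) = P(T > 410) = e^(−0.003694·410) ≈ 0.220.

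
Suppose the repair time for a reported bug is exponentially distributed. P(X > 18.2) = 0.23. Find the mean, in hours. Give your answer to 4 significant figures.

12.38

e^(−λ·18.2) = 0.23 ⇒ λ = −ln(0.23)/18.2 = 0.0807514.
Mean = 1/λ = 12.3837 hours.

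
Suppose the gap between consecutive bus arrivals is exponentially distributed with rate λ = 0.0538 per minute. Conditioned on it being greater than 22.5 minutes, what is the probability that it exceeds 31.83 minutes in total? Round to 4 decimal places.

0.6053

The exponential is memoryless, so the remaining time is again Exp(λ): the condition X > 22.5 is irrelevant.
P(X > 9.33) = e^(−0.50195) ≈ 0.6053.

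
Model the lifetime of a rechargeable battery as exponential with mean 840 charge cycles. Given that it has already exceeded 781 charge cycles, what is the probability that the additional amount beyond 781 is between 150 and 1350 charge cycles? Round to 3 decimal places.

0.636

The rate is λ = 1/840 = 0.00119048 per charge cycle.
Memoryless: the residual past 781 is again Exp(λ).
P(150 < residual < 1350) = e^(−λ·150) − e^(−λ·1350) = 0.83646 − 0.20046 ≈ 0.636.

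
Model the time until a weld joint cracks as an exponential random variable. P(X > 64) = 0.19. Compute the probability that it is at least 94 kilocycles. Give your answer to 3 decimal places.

0.087

e^(−λ·64) = 0.19 ⇒ λ = −ln(0.19)/64 = 0.0259489.
P(X > 94) = e^(−0.0259489·94) = e^(−2.4392) ≈ 0.087.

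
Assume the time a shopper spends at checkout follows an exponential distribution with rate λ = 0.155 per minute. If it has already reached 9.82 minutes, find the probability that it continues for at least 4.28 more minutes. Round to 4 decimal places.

0.5151

By the memoryless property, P(X > 9.82+4.28 | X > 9.82) = P(X > 4.28).
P(X > 4.28) = e^(−0.6634) ≈ 0.5151.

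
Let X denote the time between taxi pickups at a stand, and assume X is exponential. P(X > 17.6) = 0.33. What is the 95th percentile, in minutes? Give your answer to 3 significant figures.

e^(−λ·17.6) = 0.33 ⇒ λ = −ln(0.33)/17.6 = 0.0629922.
95th percentile: 1 − e^(−λt) = 0.95, t = −ln(0.05)/λ = 47.5572 minutes.

47.6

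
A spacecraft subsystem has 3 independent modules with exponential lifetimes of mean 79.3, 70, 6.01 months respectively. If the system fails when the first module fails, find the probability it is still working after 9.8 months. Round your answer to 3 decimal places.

0.150

The first failure time is exponential with rate Σλ_i = 1/79.3 + 1/70 + 1/6.01 = 0.193285 per month.
P(min > 9.8) = e^(−0.193285·9.8) = e^(−1.8942) ≈ 0.150.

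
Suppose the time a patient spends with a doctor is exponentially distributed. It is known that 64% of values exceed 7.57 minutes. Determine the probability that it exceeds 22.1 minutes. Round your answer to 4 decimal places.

0.2717

e^(−λ·7.57) = 0.64 ⇒ λ = −ln(0.64)/7.57 = 0.0589547.
P(X > 22.1) = e^(−0.0589547·22.1) = e^(−1.3029) ≈ 0.2717.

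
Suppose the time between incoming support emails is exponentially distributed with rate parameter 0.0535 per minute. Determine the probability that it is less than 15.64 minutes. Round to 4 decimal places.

P(X ≤ 15.64) = 1 − e^(−λ·15.64) = 1 − e^(−0.83674) ≈ 0.5669.

0.5669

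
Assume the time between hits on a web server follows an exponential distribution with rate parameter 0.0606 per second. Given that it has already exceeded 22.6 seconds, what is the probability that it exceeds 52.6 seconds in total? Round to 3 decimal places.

P(X > s+t | X > s) = e^(−λ(s+t))/e^(−λs) = e^(−λt), independent of s = 22.6.
P(X > 30) = e^(−1.818) ≈ 0.162.

0.162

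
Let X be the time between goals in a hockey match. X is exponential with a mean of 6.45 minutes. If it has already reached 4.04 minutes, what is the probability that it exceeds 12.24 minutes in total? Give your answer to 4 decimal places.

0.2805

The rate is λ = 1/6.45 = 0.155039 per minute.
The exponential is memoryless, so the remaining time is again Exp(λ): the condition X > 4.04 is irrelevant.
P(X > 8.2) = e^(−1.2713) ≈ 0.2805.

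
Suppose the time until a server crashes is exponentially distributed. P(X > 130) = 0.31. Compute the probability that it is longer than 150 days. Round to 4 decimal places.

0.2589

e^(−λ·130) = 0.31 ⇒ λ = −ln(0.31)/130 = 0.0090091.
P(X > 150) = e^(−0.0090091·150) = e^(−1.3514) ≈ 0.2589.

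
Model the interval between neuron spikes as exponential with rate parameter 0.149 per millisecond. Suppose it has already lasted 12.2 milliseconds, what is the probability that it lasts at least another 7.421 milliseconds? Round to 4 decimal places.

The exponential is memoryless, so the remaining time is again Exp(λ): the condition X > 12.2 is irrelevant.
P(X > 7.421) = e^(−1.1057) ≈ 0.3310.

0.3310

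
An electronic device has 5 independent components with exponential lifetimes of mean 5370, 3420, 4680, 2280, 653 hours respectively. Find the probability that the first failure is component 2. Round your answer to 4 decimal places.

0.1098

Rates: λ_i = 1/mean_i → 0.00018622, 0.000292398, 0.000213675, 0.000438596, 0.00153139; Σλ = 0.00266228.
P(component 2 first) = λ_2/Σλ = 0.000292398/0.00266228 ≈ 0.1098.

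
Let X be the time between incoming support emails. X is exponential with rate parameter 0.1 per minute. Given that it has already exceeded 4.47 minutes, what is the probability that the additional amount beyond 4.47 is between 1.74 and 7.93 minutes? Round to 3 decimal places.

Memoryless: the residual past 4.47 is again Exp(λ).
P(1.74 < residual < 7.93) = e^(−λ·1.74) − e^(−λ·7.93) = 0.84030 − 0.45249 ≈ 0.388.

0.388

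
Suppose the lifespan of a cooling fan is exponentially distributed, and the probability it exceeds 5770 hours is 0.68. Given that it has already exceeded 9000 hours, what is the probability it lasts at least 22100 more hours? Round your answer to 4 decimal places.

0.2283

From e^(−λ·5770) = 0.68, λ = −ln(0.68)/5770 = 0.0000668393.
Memoryless: P(X > 9000+22100 | X > 9000) = P(X > 22100) = e^(−0.0000668393·22100) ≈ 0.2283.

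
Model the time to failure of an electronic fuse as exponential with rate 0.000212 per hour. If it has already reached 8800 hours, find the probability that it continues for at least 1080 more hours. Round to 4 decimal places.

P(X > s+t | X > s) = e^(−λ(s+t))/e^(−λs) = e^(−λt), independent of s = 8800.
P(X > 1080) = e^(−0.22896) ≈ 0.7954.

0.7954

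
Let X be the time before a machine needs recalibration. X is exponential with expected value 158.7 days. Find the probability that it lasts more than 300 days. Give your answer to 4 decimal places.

The rate is λ = 1/158.7 = 0.0063012 per day.
P(X > 300) = e^(−λ·300) = e^(−1.8904) ≈ 0.1510.

0.1510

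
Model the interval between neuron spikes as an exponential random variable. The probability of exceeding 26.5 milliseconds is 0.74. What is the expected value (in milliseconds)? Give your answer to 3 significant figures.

88.0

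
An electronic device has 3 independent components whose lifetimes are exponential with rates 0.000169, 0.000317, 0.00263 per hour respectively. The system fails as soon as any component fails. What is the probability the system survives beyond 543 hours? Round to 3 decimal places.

0.184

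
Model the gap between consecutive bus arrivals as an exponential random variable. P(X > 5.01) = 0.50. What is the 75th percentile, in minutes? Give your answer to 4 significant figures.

e^(−λ·5.01) = 0.50 ⇒ λ = −ln(0.50)/5.01 = 0.138353.
75th percentile: 1 − e^(−λt) = 0.75, t = −ln(0.25)/λ = 10.02 minutes.

10.02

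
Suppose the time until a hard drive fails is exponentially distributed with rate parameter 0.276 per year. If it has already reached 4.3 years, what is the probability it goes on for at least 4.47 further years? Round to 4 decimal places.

0.2912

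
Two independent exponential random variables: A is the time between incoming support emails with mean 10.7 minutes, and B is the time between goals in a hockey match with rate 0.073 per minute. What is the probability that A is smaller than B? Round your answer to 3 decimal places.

λ_1 = 1/10.7 = 0.0934579, λ_2 = 0.073.
For independent exponentials, P(A < B) = λ_1/(λ_1+λ_2) = 0.0934579/0.166458 ≈ 0.561.

0.561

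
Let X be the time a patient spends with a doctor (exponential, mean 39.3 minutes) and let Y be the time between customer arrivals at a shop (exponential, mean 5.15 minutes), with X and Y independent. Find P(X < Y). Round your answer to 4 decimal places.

0.1159

λ_1 = 1/39.3 = 0.0254453, λ_2 = 1/5.15 = 0.194175.
For independent exponentials, P(X < Y) = λ_1/(λ_1+λ_2) = 0.0254453/0.21962 ≈ 0.1159.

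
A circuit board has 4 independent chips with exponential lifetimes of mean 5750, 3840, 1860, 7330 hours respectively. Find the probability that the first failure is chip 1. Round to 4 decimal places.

Rates: λ_i = 1/mean_i → 0.000173913, 0.000260417, 0.000537634, 0.000136426; Σλ = 0.00110839.
P(chip 1 first) = λ_1/Σλ = 0.000173913/0.00110839 ≈ 0.1569.

0.1569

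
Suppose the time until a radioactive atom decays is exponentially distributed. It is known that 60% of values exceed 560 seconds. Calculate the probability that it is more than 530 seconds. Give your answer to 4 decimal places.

e^(−λ·560) = 0.60 ⇒ λ = −ln(0.60)/560 = 0.000912189.
P(X > 530) = e^(−0.000912189·530) = e^(−0.48346) ≈ 0.6166.

0.6166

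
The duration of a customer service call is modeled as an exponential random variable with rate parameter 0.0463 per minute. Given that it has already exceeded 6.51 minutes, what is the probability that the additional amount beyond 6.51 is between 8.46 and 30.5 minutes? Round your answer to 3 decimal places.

0.432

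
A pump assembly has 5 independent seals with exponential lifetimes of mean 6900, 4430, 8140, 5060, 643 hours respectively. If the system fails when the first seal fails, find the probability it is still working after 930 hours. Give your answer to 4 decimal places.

0.1238

The first failure time is exponential with rate Σλ_i = 1/6900 + 1/4430 + 1/8140 + 1/5060 + 1/643 = 0.00224635 per hour.
P(min > 930) = e^(−0.00224635·930) = e^(−2.0891) ≈ 0.1238.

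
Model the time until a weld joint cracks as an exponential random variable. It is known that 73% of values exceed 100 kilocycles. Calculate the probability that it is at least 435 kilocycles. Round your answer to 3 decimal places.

e^(−λ·100) = 0.73 ⇒ λ = −ln(0.73)/100 = 0.00314711.
P(X > 435) = e^(−0.00314711·435) = e^(−1.369) ≈ 0.254.

0.254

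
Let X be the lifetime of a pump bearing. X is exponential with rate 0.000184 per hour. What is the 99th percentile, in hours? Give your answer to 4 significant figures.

Set 1 − e^(−λt) = 0.99, so t = −ln(0.01)/λ = 4.6052/0.000184 ≈ 25028.1 hours.

25030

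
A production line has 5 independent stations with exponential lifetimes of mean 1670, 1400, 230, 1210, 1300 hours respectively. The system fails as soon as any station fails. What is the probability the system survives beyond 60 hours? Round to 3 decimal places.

0.647

The first failure time is exponential with rate Σλ_i = 1/1670 + 1/1400 + 1/230 + 1/1210 + 1/1300 = 0.00725659 per hour.
P(min > 60) = e^(−0.00725659·60) = e^(−0.4354) ≈ 0.647.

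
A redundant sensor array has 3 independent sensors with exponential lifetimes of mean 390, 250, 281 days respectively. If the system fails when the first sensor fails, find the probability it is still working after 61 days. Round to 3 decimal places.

0.539

The first failure time is exponential with rate Σλ_i = 1/390 + 1/250 + 1/281 = 0.0101228 per day.
P(min > 61) = e^(−0.0101228·61) = e^(−0.61749) ≈ 0.539.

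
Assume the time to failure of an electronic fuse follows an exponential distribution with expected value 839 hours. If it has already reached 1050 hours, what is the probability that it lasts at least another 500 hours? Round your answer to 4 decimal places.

0.5510

The rate is λ = 1/839 = 0.0011919 per hour.
P(X > s+t | X > s) = e^(−λ(s+t))/e^(−λs) = e^(−λt), independent of s = 1050.
P(X > 500) = e^(−0.59595) ≈ 0.5510.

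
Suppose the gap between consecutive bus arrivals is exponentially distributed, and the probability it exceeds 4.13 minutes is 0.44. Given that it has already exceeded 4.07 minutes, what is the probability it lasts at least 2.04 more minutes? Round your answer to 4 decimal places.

From e^(−λ·4.13) = 0.44, λ = −ln(0.44)/4.13 = 0.198785.
Memoryless: P(X > 4.07+2.04 | X > 4.07) = P(X > 2.04) = e^(−0.198785·2.04) ≈ 0.6666.

0.6666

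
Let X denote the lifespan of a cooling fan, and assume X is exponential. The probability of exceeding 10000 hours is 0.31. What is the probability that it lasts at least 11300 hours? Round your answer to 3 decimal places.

0.266

e^(−λ·10000) = 0.31 ⇒ λ = −ln(0.31)/10000 = 0.000117118.
P(X > 11300) = e^(−0.000117118·11300) = e^(−1.3234) ≈ 0.266.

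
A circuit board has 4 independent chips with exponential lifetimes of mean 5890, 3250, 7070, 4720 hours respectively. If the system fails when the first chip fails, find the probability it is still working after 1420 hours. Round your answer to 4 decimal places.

The first failure time is exponential with rate Σλ_i = 1/5890 + 1/3250 + 1/7070 + 1/4720 = 0.000830779 per hour.
P(min > 1420) = e^(−0.000830779·1420) = e^(−1.1797) ≈ 0.3074.

0.3074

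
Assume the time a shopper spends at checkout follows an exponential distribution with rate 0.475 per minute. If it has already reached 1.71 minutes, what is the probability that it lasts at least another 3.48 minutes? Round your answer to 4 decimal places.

0.1915

P(X > s+t | X > s) = e^(−λ(s+t))/e^(−λs) = e^(−λt), independent of s = 1.71.
P(X > 3.48) = e^(−1.653) ≈ 0.1915.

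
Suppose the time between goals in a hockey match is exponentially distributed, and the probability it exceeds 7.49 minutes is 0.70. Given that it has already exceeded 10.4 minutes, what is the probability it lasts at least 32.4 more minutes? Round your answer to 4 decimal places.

0.2138

From e^(−λ·7.49) = 0.70, λ = −ln(0.70)/7.49 = 0.0476202.
Memoryless: P(X > 10.4+32.4 | X > 10.4) = P(X > 32.4) = e^(−0.0476202·32.4) ≈ 0.2138.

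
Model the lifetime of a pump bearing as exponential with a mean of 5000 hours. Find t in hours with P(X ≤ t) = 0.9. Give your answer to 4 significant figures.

11510

The rate is λ = 1/5000 = 0.0002 per hour.
Set 1 − e^(−λt) = 0.9, so t = −ln(0.1)/λ = 2.3026/0.0002 ≈ 11512.9 hours.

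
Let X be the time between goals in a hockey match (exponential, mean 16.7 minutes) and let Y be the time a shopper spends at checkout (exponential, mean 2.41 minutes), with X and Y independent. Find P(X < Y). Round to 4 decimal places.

0.1261

λ_1 = 1/16.7 = 0.0598802, λ_2 = 1/2.41 = 0.414938.
For independent exponentials, P(X < Y) = λ_1/(λ_1+λ_2) = 0.0598802/0.474818 ≈ 0.1261.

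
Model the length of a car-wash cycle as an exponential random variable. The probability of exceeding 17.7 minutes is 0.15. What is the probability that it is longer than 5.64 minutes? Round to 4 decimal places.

e^(−λ·17.7) = 0.15 ⇒ λ = −ln(0.15)/17.7 = 0.107182.
P(X > 5.64) = e^(−0.107182·5.64) = e^(−0.60451) ≈ 0.5463.

0.5463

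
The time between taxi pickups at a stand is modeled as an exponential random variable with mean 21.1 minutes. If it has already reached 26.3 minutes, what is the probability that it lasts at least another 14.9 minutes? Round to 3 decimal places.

0.494

The rate is λ = 1/21.1 = 0.0473934 per minute.
The exponential is memoryless, so the remaining time is again Exp(λ): the condition X > 26.3 is irrelevant.
P(X > 14.9) = e^(−0.70616) ≈ 0.494.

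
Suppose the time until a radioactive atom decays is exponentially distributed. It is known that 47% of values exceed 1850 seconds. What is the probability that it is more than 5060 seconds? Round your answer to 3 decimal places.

e^(−λ·1850) = 0.47 ⇒ λ = −ln(0.47)/1850 = 0.00040812.
P(X > 5060) = e^(−0.00040812·5060) = e^(−2.0651) ≈ 0.127.

0.127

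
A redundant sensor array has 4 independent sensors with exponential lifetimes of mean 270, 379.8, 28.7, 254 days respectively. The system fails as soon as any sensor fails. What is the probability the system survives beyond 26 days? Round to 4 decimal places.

0.3094

The first failure time is exponential with rate Σλ_i = 1/270 + 1/379.8 + 1/28.7 + 1/254 = 0.0451169 per day.
P(min > 26) = e^(−0.0451169·26) = e^(−1.173) ≈ 0.3094.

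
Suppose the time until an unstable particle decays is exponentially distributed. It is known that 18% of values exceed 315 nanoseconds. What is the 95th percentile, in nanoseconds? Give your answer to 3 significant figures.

e^(−λ·315) = 0.18 ⇒ λ = −ln(0.18)/315 = 0.0054438.
95th percentile: 1 − e^(−λt) = 0.95, t = −ln(0.05)/λ = 550.301 nanoseconds.

550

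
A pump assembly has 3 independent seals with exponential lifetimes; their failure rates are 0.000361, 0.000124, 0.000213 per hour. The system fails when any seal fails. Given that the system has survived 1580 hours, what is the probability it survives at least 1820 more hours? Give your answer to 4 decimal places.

Time to first failure ~ Exp(Σλ) with Σλ = 0.000698.
By memorylessness, P(T > 1580+1820 | T > 1580) = P(T > 1820) = e^(−0.000698·1820) ≈ 0.2807.

0.2807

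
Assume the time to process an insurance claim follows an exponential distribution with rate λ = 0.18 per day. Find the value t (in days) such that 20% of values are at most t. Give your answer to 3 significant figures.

1.24

Set 1 − e^(−λt) = 0.2, so t = −ln(0.8)/λ = 0.22314/0.18 ≈ 1.23969 days.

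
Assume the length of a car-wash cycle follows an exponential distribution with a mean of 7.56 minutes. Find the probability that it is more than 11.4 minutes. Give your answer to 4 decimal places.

0.2214

The rate is λ = 1/7.56 = 0.132275 per minute.
P(X > 11.4) = e^(−λ·11.4) = e^(−1.5079) ≈ 0.2214.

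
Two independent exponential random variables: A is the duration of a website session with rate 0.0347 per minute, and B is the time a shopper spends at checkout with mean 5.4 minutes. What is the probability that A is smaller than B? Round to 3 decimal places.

0.158

λ_1 = 0.0347, λ_2 = 1/5.4 = 0.185185.
For independent exponentials, P(A < B) = λ_1/(λ_1+λ_2) = 0.0347/0.219885 ≈ 0.158.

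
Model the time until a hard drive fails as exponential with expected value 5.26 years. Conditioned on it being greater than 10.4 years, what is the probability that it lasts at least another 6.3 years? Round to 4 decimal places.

0.3019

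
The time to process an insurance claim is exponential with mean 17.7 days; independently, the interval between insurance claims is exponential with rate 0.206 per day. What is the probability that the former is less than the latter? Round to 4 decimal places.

λ_1 = 1/17.7 = 0.0564972, λ_2 = 0.206.
For independent exponentials, P(the former < the latter) = λ_1/(λ_1+λ_2) = 0.0564972/0.262497 ≈ 0.2152.

0.2152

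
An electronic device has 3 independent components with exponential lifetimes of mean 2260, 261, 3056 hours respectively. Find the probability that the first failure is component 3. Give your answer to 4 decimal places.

Rates: λ_i = 1/mean_i → 0.000442478, 0.00383142, 0.000327225; Σλ = 0.00460112.
P(component 3 first) = λ_3/Σλ = 0.000327225/0.00460112 ≈ 0.0711.

0.0711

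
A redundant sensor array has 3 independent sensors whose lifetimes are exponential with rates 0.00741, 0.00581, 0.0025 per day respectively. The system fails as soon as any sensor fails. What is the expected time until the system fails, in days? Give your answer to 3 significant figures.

The time to first failure is exponential with rate Σλ = 0.00741 + 0.00581 + 0.0025 = 0.01572.
E[min] = 1/Σλ = 1/0.01572 = 63.6132 days.

63.6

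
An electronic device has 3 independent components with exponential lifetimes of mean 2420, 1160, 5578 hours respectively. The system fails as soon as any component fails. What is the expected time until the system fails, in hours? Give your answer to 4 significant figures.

687.5

The first failure time is exponential with rate Σλ_i = 1/2420 + 1/1160 + 1/5578 = 0.00145457 per hour.
E[min] = 1/Σλ = 1/0.00145457 = 687.489 hours.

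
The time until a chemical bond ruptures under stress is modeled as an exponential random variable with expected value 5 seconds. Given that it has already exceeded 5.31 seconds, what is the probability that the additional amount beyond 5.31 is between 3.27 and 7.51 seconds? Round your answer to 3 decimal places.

0.297

The rate is λ = 1/5 = 0.2 per second.
Memoryless: the residual past 5.31 is again Exp(λ).
P(3.27 < residual < 7.51) = e^(−λ·3.27) − e^(−λ·7.51) = 0.51996 − 0.22268 ≈ 0.297.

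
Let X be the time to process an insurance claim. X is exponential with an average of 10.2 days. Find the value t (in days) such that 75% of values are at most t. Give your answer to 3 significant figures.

The rate is λ = 1/10.2 = 0.0980392 per day.
Set 1 − e^(−λt) = 0.75, so t = −ln(0.25)/λ = 1.3863/0.0980392 ≈ 14.1402 days.

14.1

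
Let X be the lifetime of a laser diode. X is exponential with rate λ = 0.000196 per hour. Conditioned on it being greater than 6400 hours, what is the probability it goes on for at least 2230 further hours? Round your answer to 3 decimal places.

0.646

The exponential is memoryless, so the remaining time is again Exp(λ): the condition X > 6400 is irrelevant.
P(X > 2230) = e^(−0.43708) ≈ 0.646.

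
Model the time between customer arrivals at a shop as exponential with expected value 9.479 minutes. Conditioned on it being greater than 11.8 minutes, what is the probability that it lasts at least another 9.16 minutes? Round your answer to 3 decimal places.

The rate is λ = 1/9.479 = 0.105496 per minute.
P(X > s+t | X > s) = e^(−λ(s+t))/e^(−λs) = e^(−λt), independent of s = 11.8.
P(X > 9.16) = e^(−0.96635) ≈ 0.380.

0.380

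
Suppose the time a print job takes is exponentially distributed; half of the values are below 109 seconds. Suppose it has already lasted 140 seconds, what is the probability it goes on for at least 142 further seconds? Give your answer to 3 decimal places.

For an exponential, median = ln(2)/λ, so λ = ln 2 / 109 = 0.00635915 per second.
The exponential is memoryless, so the remaining time is again Exp(λ): the condition X > 140 is irrelevant.
P(X > 142) = e^(−0.903) ≈ 0.405.

0.405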